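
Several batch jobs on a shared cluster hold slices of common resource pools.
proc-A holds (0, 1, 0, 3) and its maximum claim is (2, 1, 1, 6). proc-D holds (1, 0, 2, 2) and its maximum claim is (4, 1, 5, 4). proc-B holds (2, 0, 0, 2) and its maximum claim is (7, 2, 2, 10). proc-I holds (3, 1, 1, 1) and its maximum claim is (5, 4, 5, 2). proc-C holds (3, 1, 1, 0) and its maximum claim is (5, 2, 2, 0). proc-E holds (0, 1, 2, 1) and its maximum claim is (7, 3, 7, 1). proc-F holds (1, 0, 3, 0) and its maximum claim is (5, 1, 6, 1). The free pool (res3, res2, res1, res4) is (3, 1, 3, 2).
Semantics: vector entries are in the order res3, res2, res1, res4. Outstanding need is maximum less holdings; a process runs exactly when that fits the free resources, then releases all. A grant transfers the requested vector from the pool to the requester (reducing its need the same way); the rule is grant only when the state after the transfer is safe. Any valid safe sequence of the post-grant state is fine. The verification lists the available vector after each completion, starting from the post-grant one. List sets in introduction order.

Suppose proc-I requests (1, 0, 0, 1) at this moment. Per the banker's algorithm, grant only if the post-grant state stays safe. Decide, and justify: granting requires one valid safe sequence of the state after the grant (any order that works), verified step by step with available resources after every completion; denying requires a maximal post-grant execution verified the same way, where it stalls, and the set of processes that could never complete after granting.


DENY. Granting would leave the state unsafe.
Key observation: after proc-C, proc-F the pool peaks at (6, 2, 7, 1), and each blocked process is short somewhere: proc-A on res4; proc-D on res4; proc-B on res4; proc-I on res2; proc-E on res3.
Pretend the grant happened; the run proc-C, proc-F goes as far as possible. Check, step by step:
  pool = (2, 1, 3, 1)
  run proc-C (needs (2, 1, 1, 0), free (2, 1, 3, 1)); after release of (3, 1, 1, 0) the pool is (5, 2, 4, 1)
  run proc-F (needs (4, 1, 3, 1), free (5, 2, 4, 1)); after release of (1, 0, 3, 0) the pool is (6, 2, 7, 1)
  blocked: proc-A wants (2, 0, 1, 3), pool (6, 2, 7, 1) — not enough res4
  blocked: proc-D wants (3, 1, 3, 2), pool (6, 2, 7, 1) — not enough res4
  blocked: proc-B wants (5, 2, 2, 8), pool (6, 2, 7, 1) — not enough res4
  blocked: proc-I wants (1, 3, 4, 0), pool (6, 2, 7, 1) — not enough res2
  blocked: proc-E wants (7, 2, 5, 0), pool (6, 2, 7, 1) — not enough res3
Post-grant, the permanently blocked set is proc-A, proc-D, proc-B, proc-I and proc-E.


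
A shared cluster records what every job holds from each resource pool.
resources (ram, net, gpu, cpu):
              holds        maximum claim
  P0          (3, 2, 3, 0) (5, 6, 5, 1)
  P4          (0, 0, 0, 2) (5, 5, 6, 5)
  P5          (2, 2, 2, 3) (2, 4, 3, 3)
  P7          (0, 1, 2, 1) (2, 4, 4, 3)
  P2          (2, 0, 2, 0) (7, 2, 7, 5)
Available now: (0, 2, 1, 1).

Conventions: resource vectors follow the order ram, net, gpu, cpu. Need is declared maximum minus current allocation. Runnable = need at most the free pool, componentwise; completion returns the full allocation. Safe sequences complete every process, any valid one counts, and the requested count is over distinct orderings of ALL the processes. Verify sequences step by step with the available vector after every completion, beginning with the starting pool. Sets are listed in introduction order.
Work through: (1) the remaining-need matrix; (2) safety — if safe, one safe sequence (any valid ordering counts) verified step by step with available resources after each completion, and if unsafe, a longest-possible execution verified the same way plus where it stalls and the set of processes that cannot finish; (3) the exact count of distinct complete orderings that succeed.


(1) Need matrix, components ordered ram, net, gpu, cpu:
  P0: (2, 4, 2, 1)
  P4: (5, 5, 6, 3)
  P5: (0, 2, 1, 0)
  P7: (2, 3, 2, 2)
  P2: (5, 2, 5, 5)
(2) The state is SAFE; one workable sequence: P5, P0, P4, P7, P2.
Key observation: reading the order forward, P5 is the first process whose need (0, 2, 1, 0) meets the free pool (0, 2, 1, 1) exactly on a resource it requests.
Check, step by step:
  pool = (0, 2, 1, 1)
  run P5 (needs (0, 2, 1, 0), free (0, 2, 1, 1)); after release of (2, 2, 2, 3) the pool is (2, 4, 3, 4)
  run P0 (needs (2, 4, 2, 1), free (2, 4, 3, 4)); after release of (3, 2, 3, 0) the pool is (5, 6, 6, 4)
  run P4 (needs (5, 5, 6, 3), free (5, 6, 6, 4)); after release of (0, 0, 0, 2) the pool is (5, 6, 6, 6)
  run P7 (needs (2, 3, 2, 2), free (5, 6, 6, 6)); after release of (0, 1, 2, 1) the pool is (5, 7, 8, 7)
  run P2 (needs (5, 2, 5, 5), free (5, 7, 8, 7)); after release of (2, 0, 2, 0) the pool is (7, 7, 10, 7)
(3) Precisely 6 of the possible complete orderings are safe sequences.


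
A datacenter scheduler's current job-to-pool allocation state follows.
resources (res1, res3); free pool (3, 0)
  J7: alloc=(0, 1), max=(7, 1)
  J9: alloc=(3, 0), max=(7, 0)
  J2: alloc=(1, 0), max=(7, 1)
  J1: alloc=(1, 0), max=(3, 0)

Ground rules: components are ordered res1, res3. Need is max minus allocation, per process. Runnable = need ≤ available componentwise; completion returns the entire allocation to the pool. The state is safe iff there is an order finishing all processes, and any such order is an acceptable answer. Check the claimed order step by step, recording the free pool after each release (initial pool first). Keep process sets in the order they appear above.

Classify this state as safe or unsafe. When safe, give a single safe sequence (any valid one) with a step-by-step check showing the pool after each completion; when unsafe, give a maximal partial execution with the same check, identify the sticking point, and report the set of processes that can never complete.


SAFE, for example via the order J1, J9, J7, J2.
Key observation: the order's first zero-slack moment is J9 ((4, 0) needed, (4, 0) free — a requested resource with nothing to spare).
Verifying each step:
  pool = (3, 0)
  J1: need (2, 0) fits (3, 0); releases (1, 0), pool now (4, 0)
  J9: need (4, 0) fits (4, 0); releases (3, 0), pool now (7, 0)
  J7: need (7, 0) fits (7, 0); releases (0, 1), pool now (7, 1)
  J2: need (6, 1) fits (7, 1); releases (1, 0), pool now (8, 1)


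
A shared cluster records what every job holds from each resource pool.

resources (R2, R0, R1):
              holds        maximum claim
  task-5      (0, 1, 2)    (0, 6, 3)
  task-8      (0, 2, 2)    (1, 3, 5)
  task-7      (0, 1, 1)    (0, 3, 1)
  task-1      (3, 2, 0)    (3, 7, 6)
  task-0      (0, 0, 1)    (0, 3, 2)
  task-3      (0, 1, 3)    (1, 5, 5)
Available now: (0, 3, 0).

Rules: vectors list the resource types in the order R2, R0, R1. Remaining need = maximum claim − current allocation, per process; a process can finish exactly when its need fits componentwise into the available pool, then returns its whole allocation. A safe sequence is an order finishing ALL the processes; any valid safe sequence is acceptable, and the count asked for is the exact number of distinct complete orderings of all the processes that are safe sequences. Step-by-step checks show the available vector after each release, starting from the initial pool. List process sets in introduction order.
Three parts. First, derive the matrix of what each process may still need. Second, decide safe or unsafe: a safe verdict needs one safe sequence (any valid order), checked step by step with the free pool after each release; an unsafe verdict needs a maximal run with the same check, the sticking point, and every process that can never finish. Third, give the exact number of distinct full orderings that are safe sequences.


(1) Outstanding need per process (order R2, R0, R1):
  task-5: (0, 5, 1)
  task-8: (1, 1, 3)
  task-7: (0, 2, 0)
  task-1: (0, 5, 6)
  task-0: (0, 3, 1)
  task-3: (1, 4, 2)
(2) UNSAFE.
Key observation: after task-7, task-0 the pool peaks at (0, 4, 2), and each blocked process is short somewhere: task-5 on R0; task-8 on R2, R1; task-1 on R0, R1; task-3 on R2.
Going as far as possible: task-7, task-0; after that, nothing fits. Verifying each step:
  pool = (0, 3, 0)
  task-7 needs (0, 2, 0) <= (0, 3, 0) -> finishes; pool += (0, 1, 1) = (0, 4, 1)
  task-0 needs (0, 3, 1) <= (0, 4, 1) -> finishes; pool += (0, 0, 1) = (0, 4, 2)
  task-5 still needs (0, 5, 1) but only (0, 4, 2) is free — short on R0
  task-8 still needs (1, 1, 3) but only (0, 4, 2) is free — short on R2 and R1
  task-1 still needs (0, 5, 6) but only (0, 4, 2) is free — short on R0 and R1
  task-3 still needs (1, 4, 2) but only (0, 4, 2) is free — short on R2
Permanently blocked: task-5, task-8, task-1 and task-3.
(3) The exact count: 0 of the possible complete orderings are safe sequences.


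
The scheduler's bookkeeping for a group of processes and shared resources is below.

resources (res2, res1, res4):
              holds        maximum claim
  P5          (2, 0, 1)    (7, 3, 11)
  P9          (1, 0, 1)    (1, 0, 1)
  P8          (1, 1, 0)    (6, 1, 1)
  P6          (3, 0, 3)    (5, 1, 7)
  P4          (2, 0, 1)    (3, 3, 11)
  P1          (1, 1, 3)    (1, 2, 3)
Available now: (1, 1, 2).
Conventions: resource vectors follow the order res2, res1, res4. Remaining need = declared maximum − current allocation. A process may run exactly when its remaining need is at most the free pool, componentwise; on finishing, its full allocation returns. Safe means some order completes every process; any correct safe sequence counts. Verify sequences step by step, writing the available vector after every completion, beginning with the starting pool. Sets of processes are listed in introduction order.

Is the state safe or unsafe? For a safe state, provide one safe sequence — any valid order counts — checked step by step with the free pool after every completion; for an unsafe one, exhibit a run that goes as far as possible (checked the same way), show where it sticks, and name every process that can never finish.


UNSAFE.
Key observation: even finishing P1, P6, P8, P9 leaves just (7, 3, 9) free — too little res4 for any of the remaining processes.
A maximal execution: P1, P6, P8, P9 — then nothing else fits. Walking it through:
  pool = (1, 1, 2)
  P1 needs (0, 1, 0) <= (1, 1, 2) -> finishes; pool += (1, 1, 3) = (2, 2, 5)
  P6 needs (2, 1, 4) <= (2, 2, 5) -> finishes; pool += (3, 0, 3) = (5, 2, 8)
  P8 needs (5, 0, 1) <= (5, 2, 8) -> finishes; pool += (1, 1, 0) = (6, 3, 8)
  P9 needs (0, 0, 0) <= (6, 3, 8) -> finishes; pool += (1, 0, 1) = (7, 3, 9)
  P5 cannot run: need (5, 3, 10) vs free (7, 3, 9) (insufficient res4)
  P4 cannot run: need (1, 3, 10) vs free (7, 3, 9) (insufficient res4)
Never able to finish: P5 and P4.


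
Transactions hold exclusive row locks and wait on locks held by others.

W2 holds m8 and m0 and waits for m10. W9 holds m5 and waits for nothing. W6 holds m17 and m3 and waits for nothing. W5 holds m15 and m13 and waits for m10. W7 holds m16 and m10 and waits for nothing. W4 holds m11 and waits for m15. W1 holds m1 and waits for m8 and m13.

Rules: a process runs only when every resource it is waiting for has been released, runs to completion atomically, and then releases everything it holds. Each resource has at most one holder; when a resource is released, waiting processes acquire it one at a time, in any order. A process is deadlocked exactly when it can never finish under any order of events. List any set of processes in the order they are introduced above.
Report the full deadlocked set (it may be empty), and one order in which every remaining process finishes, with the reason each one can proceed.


Nothing here is deadlocked.
Key observation: the wait relation is loop-free; peeling off processes with no waits unwinds the whole state.
One completion order for the rest: W7, W5, W2, W1, W9, W6, W4.
Step-by-step check:
  W7: no waits; runs immediately, freeing m16 and m10
  W5: everything it awaited (m10) is free; runs, freeing m15 and m13
  W2: everything it awaited (m10) is free; runs, freeing m8 and m0
  W1: everything it awaited (m8 and m13) is free; runs, freeing m1
  W9: no waits; runs immediately, freeing m5
  W6: no waits; runs immediately, freeing m17 and m3
  W4: everything it awaited (m15) is free; runs, freeing m11


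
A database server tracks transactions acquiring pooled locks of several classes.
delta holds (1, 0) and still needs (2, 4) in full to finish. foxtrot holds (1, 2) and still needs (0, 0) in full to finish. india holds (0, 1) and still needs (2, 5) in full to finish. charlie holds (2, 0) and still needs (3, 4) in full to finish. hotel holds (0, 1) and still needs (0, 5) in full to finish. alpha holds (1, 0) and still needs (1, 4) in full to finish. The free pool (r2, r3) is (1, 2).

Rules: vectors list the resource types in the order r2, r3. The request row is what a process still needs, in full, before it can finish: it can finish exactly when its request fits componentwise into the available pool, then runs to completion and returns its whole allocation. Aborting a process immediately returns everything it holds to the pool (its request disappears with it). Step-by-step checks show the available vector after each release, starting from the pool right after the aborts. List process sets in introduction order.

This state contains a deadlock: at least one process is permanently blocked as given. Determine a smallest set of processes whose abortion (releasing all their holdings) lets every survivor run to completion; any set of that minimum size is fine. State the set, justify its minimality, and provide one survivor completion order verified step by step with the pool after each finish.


The answer: abort hotel.
Key observation: india could never have finished before the abort; with (0, 1) returned by hotel, it fits at step 2.
Minimality: the empty abort set fails — the state is deadlocked as it stands.
The survivors complete as foxtrot, india, delta, alpha, charlie. Step-by-step check (starting from the post-abort pool):
  pool = (1, 3)
  run foxtrot (needs (0, 0), free (1, 3)); after release of (1, 2) the pool is (2, 5)
  run india (needs (2, 5), free (2, 5)); after release of (0, 1) the pool is (2, 6)
  run delta (needs (2, 4), free (2, 6)); after release of (1, 0) the pool is (3, 6)
  run alpha (needs (1, 4), free (3, 6)); after release of (1, 0) the pool is (4, 6)
  run charlie (needs (3, 4), free (4, 6)); after release of (2, 0) the pool is (6, 6)


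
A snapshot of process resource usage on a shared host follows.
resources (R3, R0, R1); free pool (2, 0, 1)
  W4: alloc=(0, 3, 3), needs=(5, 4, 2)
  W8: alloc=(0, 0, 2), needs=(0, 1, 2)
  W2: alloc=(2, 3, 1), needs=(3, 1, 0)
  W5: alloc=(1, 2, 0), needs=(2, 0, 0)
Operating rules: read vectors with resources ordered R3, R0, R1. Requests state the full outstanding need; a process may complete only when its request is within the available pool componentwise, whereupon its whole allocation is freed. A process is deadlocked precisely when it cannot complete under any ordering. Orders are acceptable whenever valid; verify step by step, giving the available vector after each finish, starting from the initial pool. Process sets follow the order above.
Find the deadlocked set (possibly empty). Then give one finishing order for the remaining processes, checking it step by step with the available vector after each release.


No process is deadlocked.
Key observation: the pool covers W5 at once, and every later process fits after earlier releases.
A valid finishing order for the others: W5, W2, W4, W8. Step-by-step check:
  pool = (2, 0, 1)
  W5 needs (2, 0, 0) <= (2, 0, 1) -> finishes; pool += (1, 2, 0) = (3, 2, 1)
  W2 needs (3, 1, 0) <= (3, 2, 1) -> finishes; pool += (2, 3, 1) = (5, 5, 2)
  W4 needs (5, 4, 2) <= (5, 5, 2) -> finishes; pool += (0, 3, 3) = (5, 8, 5)
  W8 needs (0, 1, 2) <= (5, 8, 5) -> finishes; pool += (0, 0, 2) = (5, 8, 7)


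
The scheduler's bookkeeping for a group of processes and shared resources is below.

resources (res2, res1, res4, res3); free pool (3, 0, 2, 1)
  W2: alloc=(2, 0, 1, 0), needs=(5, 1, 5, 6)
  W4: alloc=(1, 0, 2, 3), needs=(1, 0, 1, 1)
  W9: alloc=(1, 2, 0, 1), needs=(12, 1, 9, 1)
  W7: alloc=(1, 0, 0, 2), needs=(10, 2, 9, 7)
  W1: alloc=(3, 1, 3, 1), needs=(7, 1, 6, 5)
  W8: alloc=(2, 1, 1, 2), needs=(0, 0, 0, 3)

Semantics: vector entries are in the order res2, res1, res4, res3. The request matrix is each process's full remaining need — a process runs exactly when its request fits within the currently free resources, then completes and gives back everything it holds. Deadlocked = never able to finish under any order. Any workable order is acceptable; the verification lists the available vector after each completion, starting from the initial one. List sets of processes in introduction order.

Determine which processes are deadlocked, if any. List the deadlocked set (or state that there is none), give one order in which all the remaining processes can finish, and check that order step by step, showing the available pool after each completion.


Nothing here is deadlocked.
Key observation: starting with W4, each completion frees enough for the next — no one is permanently blocked.
One completion order for the rest: W4, W8, W2, W1, W7, W9. Verifying each step:
  pool = (3, 0, 2, 1)
  run W4 (needs (1, 0, 1, 1), free (3, 0, 2, 1)); after release of (1, 0, 2, 3) the pool is (4, 0, 4, 4)
  run W8 (needs (0, 0, 0, 3), free (4, 0, 4, 4)); after release of (2, 1, 1, 2) the pool is (6, 1, 5, 6)
  run W2 (needs (5, 1, 5, 6), free (6, 1, 5, 6)); after release of (2, 0, 1, 0) the pool is (8, 1, 6, 6)
  run W1 (needs (7, 1, 6, 5), free (8, 1, 6, 6)); after release of (3, 1, 3, 1) the pool is (11, 2, 9, 7)
  run W7 (needs (10, 2, 9, 7), free (11, 2, 9, 7)); after release of (1, 0, 0, 2) the pool is (12, 2, 9, 9)
  run W9 (needs (12, 1, 9, 1), free (12, 2, 9, 9)); after release of (1, 2, 0, 1) the pool is (13, 4, 9, 10)


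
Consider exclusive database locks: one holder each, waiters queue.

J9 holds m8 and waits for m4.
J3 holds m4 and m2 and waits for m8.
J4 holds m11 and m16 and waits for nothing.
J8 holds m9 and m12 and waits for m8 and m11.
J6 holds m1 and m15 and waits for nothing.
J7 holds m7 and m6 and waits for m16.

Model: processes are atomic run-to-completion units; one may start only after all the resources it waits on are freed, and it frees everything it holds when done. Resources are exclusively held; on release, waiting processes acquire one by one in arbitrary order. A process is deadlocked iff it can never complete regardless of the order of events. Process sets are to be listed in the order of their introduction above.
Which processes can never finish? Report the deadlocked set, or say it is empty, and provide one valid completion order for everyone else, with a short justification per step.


Deadlocked set: J9, J3 and J8.
Key observation: J9 -> J3 -> J9 is a circular wait — nothing in it can go first; J8 waits into the deadlock from upstream.
A valid finishing order for the others: J6, J4, J7.
Step-by-step check:
  J6: no waits; runs immediately, freeing m1 and m15
  J4: no waits; runs immediately, freeing m11 and m16
  J7 waits on m16 — all released -> runs and releases m7 and m6


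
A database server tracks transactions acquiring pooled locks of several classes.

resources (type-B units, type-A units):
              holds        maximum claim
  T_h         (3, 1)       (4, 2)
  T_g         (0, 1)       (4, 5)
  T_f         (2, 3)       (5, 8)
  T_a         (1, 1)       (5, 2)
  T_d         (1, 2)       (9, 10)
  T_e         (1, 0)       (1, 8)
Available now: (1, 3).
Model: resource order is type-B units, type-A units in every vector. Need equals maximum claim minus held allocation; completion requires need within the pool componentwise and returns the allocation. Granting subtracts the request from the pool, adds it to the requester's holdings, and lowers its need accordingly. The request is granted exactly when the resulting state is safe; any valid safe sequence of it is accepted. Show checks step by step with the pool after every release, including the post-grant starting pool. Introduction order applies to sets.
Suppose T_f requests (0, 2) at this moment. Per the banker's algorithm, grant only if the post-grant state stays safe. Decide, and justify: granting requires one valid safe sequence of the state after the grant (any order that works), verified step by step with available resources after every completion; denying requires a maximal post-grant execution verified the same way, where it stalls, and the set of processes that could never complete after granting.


GRANT — the state after the grant stays safe, e.g. via T_h, T_a, T_f, T_g, T_e, T_d.
Key observation: the transfer keeps a workable pool ((1, 1)); T_h starts the safe sequence.
Verifying the post-grant state step by step:
  pool = (1, 1)
  run T_h (needs (1, 1), free (1, 1)); after release of (3, 1) the pool is (4, 2)
  run T_a (needs (4, 1), free (4, 2)); after release of (1, 1) the pool is (5, 3)
  run T_f (needs (3, 3), free (5, 3)); after release of (2, 5) the pool is (7, 8)
  run T_g (needs (4, 4), free (7, 8)); after release of (0, 1) the pool is (7, 9)
  run T_e (needs (0, 8), free (7, 9)); after release of (1, 0) the pool is (8, 9)
  run T_d (needs (8, 8), free (8, 9)); after release of (1, 2) the pool is (9, 11)


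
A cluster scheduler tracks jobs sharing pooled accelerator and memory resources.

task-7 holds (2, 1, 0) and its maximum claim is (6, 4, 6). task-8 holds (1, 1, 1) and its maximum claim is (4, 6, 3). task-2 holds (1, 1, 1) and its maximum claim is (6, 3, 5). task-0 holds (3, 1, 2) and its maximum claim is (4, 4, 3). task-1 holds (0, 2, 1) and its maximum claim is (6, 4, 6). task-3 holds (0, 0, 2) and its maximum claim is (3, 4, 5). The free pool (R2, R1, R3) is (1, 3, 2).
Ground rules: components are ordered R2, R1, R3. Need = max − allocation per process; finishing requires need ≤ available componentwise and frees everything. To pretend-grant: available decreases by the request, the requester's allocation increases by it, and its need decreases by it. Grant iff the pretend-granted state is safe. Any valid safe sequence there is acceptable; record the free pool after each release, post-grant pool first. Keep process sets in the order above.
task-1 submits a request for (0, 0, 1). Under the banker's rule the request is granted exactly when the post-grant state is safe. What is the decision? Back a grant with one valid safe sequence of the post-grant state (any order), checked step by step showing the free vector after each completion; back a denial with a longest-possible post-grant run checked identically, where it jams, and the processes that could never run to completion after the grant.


DENY: after the grant no complete ordering would exist.
Key observation: after task-0, task-3 the pool peaks at (4, 4, 5), and each blocked process is short somewhere: task-7 on R3; task-8 on R1; task-2 on R2; task-1 on R2.
Pretend the grant happened; the run task-0, task-3 goes as far as possible. Walking it through:
  pool = (1, 3, 1)
  task-0 needs (1, 3, 1) <= (1, 3, 1) -> finishes; pool += (3, 1, 2) = (4, 4, 3)
  task-3 needs (3, 4, 3) <= (4, 4, 3) -> finishes; pool += (0, 0, 2) = (4, 4, 5)
  task-7 cannot run: need (4, 3, 6) vs free (4, 4, 5) (insufficient R3)
  task-8 cannot run: need (3, 5, 2) vs free (4, 4, 5) (insufficient R1)
  task-2 cannot run: need (5, 2, 4) vs free (4, 4, 5) (insufficient R2)
  task-1 cannot run: need (6, 2, 4) vs free (4, 4, 5) (insufficient R2)
Post-grant, the permanently blocked set is task-7, task-8, task-2 and task-1.


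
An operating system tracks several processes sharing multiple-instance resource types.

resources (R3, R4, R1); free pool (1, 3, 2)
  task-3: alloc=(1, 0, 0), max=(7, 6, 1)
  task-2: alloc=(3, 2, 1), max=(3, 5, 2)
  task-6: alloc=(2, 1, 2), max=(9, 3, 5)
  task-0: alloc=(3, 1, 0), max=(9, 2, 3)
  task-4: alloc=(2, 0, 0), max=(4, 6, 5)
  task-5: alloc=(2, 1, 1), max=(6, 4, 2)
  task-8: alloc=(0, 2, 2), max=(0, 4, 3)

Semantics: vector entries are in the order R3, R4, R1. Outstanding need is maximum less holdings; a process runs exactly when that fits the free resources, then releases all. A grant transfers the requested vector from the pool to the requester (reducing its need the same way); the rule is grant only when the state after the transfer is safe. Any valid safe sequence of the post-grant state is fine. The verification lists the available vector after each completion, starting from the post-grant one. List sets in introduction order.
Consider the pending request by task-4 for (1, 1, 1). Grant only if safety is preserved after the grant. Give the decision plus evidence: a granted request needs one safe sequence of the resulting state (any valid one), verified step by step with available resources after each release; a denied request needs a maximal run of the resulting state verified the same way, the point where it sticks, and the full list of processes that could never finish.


GRANT — the state after the grant stays safe, e.g. via task-8, task-2, task-4, task-5, task-6, task-3, task-0.
Key observation: (0, 2, 1) free after granting still covers task-8 first, and each release covers the next.
Step-by-step check of the post-grant state:
  pool = (0, 2, 1)
  task-8 needs (0, 2, 1) <= (0, 2, 1) -> finishes; pool += (0, 2, 2) = (0, 4, 3)
  task-2 needs (0, 3, 1) <= (0, 4, 3) -> finishes; pool += (3, 2, 1) = (3, 6, 4)
  task-4 needs (1, 5, 4) <= (3, 6, 4) -> finishes; pool += (3, 1, 1) = (6, 7, 5)
  task-5 needs (4, 3, 1) <= (6, 7, 5) -> finishes; pool += (2, 1, 1) = (8, 8, 6)
  task-6 needs (7, 2, 3) <= (8, 8, 6) -> finishes; pool += (2, 1, 2) = (10, 9, 8)
  task-3 needs (6, 6, 1) <= (10, 9, 8) -> finishes; pool += (1, 0, 0) = (11, 9, 8)
  task-0 needs (6, 1, 3) <= (11, 9, 8) -> finishes; pool += (3, 1, 0) = (14, 10, 8)


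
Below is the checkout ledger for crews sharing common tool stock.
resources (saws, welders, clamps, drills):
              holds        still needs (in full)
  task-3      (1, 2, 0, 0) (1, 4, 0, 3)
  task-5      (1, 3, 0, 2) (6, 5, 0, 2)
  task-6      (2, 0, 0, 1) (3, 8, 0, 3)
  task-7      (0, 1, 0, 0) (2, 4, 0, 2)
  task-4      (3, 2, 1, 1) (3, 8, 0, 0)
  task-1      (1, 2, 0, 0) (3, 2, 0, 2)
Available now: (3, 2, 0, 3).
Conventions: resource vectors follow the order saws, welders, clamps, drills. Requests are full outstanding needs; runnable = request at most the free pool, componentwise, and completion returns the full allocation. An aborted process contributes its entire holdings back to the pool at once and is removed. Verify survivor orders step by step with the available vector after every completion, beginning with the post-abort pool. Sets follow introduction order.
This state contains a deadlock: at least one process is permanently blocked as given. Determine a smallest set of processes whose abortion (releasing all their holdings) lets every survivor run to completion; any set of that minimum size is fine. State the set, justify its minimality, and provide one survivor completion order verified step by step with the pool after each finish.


Minimum abort set: task-5.
Key observation: the deadlocked task-4 becomes finishable only because task-5 released (1, 3, 0, 2); it completes at step 4 below.
Why nothing smaller works: aborting no one leaves the state deadlocked as given.
One survivor order: task-7, task-1, task-3, task-4, task-6. Walking it through (post-abort pool first):
  pool = (4, 5, 0, 5)
  run task-7 (needs (2, 4, 0, 2), free (4, 5, 0, 5)); after release of (0, 1, 0, 0) the pool is (4, 6, 0, 5)
  run task-1 (needs (3, 2, 0, 2), free (4, 6, 0, 5)); after release of (1, 2, 0, 0) the pool is (5, 8, 0, 5)
  run task-3 (needs (1, 4, 0, 3), free (5, 8, 0, 5)); after release of (1, 2, 0, 0) the pool is (6, 10, 0, 5)
  run task-4 (needs (3, 8, 0, 0), free (6, 10, 0, 5)); after release of (3, 2, 1, 1) the pool is (9, 12, 1, 6)
  run task-6 (needs (3, 8, 0, 3), free (9, 12, 1, 6)); after release of (2, 0, 0, 1) the pool is (11, 12, 1, 7)


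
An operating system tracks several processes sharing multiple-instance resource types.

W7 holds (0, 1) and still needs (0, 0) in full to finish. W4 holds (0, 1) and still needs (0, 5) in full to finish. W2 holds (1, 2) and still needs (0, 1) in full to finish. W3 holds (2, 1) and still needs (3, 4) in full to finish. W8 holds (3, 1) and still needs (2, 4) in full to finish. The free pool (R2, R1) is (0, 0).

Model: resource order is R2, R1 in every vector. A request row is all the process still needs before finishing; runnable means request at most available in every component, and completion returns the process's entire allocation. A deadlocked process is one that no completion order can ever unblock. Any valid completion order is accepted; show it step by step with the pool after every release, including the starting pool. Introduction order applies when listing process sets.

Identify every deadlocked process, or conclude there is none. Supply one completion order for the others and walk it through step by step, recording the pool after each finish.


Deadlocked: W4, W3 and W8.
Key observation: W7, W2 can finish, but then (1, 3) is all there is, and the blocked group's R1 demands exceed it.
A valid finishing order for the others: W7, W2. Step-by-step check:
  pool = (0, 0)
  W7 needs (0, 0) <= (0, 0) -> finishes; pool += (0, 1) = (0, 1)
  W2 needs (0, 1) <= (0, 1) -> finishes; pool += (1, 2) = (1, 3)
The blocked processes can never fit:
  blocked: W4 wants (0, 5), pool (1, 3) — not enough R1
  blocked: W3 wants (3, 4), pool (1, 3) — not enough R2 and R1
  blocked: W8 wants (2, 4), pool (1, 3) — not enough R2 and R1


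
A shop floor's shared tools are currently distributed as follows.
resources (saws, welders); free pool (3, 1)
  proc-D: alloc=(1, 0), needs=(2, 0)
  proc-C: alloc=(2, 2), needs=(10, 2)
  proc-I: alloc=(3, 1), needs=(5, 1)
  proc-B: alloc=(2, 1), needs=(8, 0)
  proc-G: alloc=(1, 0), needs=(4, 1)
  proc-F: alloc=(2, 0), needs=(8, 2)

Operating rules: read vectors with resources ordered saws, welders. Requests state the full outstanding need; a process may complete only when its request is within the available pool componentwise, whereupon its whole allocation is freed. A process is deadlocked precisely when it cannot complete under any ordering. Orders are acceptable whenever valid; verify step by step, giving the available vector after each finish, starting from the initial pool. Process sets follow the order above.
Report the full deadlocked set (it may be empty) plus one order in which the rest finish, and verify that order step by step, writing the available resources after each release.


No process is deadlocked.
Key observation: proc-D leads a chain of completions in which each release enables another process.
One completion order for the rest: proc-D, proc-G, proc-I, proc-B, proc-F, proc-C. Walking it through:
  pool = (3, 1)
  run proc-D (needs (2, 0), free (3, 1)); after release of (1, 0) the pool is (4, 1)
  run proc-G (needs (4, 1), free (4, 1)); after release of (1, 0) the pool is (5, 1)
  run proc-I (needs (5, 1), free (5, 1)); after release of (3, 1) the pool is (8, 2)
  run proc-B (needs (8, 0), free (8, 2)); after release of (2, 1) the pool is (10, 3)
  run proc-F (needs (8, 2), free (10, 3)); after release of (2, 0) the pool is (12, 3)
  run proc-C (needs (10, 2), free (12, 3)); after release of (2, 2) the pool is (14, 5)


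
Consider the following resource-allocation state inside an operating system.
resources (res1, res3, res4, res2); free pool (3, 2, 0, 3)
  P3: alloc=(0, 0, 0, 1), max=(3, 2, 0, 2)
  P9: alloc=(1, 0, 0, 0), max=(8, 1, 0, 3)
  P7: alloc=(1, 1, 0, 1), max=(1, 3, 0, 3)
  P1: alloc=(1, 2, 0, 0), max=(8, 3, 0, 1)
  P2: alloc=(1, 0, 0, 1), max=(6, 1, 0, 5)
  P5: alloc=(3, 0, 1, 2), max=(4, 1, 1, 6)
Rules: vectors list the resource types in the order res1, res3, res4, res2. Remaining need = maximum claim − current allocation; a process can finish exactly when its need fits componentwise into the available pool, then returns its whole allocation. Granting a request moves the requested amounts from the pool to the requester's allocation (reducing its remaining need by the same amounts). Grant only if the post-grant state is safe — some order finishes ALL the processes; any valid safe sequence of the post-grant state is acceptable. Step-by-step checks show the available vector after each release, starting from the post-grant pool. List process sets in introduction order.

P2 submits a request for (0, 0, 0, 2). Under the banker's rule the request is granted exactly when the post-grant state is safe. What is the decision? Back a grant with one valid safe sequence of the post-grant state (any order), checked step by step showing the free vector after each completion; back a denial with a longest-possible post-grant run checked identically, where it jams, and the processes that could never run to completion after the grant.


DENY: after the grant no complete ordering would exist.
Key observation: after P3, P7 the pool peaks at (4, 3, 0, 3), and each blocked process is short somewhere: P9 on res1; P1 on res1; P2 on res1; P5 on res2.
Pretend the grant happened; the run P3, P7 goes as far as possible. Check, step by step:
  pool = (3, 2, 0, 1)
  run P3 (needs (3, 2, 0, 1), free (3, 2, 0, 1)); after release of (0, 0, 0, 1) the pool is (3, 2, 0, 2)
  run P7 (needs (0, 2, 0, 2), free (3, 2, 0, 2)); after release of (1, 1, 0, 1) the pool is (4, 3, 0, 3)
  blocked: P9 wants (7, 1, 0, 3), pool (4, 3, 0, 3) — not enough res1
  blocked: P1 wants (7, 1, 0, 1), pool (4, 3, 0, 3) — not enough res1
  blocked: P2 wants (5, 1, 0, 2), pool (4, 3, 0, 3) — not enough res1
  blocked: P5 wants (1, 1, 0, 4), pool (4, 3, 0, 3) — not enough res2
Had the request been granted, P9, P1, P2 and P5 could never finish.


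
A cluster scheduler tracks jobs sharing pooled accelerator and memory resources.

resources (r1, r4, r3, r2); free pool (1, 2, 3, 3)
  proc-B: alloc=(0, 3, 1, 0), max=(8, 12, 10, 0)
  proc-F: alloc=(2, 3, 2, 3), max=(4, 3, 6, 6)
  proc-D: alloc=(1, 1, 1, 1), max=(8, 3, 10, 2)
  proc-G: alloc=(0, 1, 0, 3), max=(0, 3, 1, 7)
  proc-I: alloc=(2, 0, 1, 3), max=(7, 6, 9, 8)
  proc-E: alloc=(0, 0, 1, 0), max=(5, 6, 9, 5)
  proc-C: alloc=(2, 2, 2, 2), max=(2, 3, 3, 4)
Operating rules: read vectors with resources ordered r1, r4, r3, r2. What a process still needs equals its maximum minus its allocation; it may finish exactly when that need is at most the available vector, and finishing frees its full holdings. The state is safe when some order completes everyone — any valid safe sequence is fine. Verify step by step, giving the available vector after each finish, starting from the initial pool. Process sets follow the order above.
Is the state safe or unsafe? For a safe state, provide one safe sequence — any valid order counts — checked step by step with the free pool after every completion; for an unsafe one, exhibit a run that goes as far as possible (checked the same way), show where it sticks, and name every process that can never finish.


The state is UNSAFE.
Key observation: even finishing proc-C, proc-G, proc-F leaves just (5, 8, 7, 11) free — too little r3 for any of the remaining processes.
A maximal execution: proc-C, proc-G, proc-F — then nothing else fits. Check, step by step:
  pool = (1, 2, 3, 3)
  proc-C: need (0, 1, 1, 2) fits (1, 2, 3, 3); releases (2, 2, 2, 2), pool now (3, 4, 5, 5)
  proc-G: need (0, 2, 1, 4) fits (3, 4, 5, 5); releases (0, 1, 0, 3), pool now (3, 5, 5, 8)
  proc-F: need (2, 0, 4, 3) fits (3, 5, 5, 8); releases (2, 3, 2, 3), pool now (5, 8, 7, 11)
  proc-B cannot run: need (8, 9, 9, 0) vs free (5, 8, 7, 11) (insufficient r1, r4 and r3)
  proc-D cannot run: need (7, 2, 9, 1) vs free (5, 8, 7, 11) (insufficient r1 and r3)
  proc-I cannot run: need (5, 6, 8, 5) vs free (5, 8, 7, 11) (insufficient r3)
  proc-E cannot run: need (5, 6, 8, 5) vs free (5, 8, 7, 11) (insufficient r3)
Permanently blocked: proc-B, proc-D, proc-I and proc-E.


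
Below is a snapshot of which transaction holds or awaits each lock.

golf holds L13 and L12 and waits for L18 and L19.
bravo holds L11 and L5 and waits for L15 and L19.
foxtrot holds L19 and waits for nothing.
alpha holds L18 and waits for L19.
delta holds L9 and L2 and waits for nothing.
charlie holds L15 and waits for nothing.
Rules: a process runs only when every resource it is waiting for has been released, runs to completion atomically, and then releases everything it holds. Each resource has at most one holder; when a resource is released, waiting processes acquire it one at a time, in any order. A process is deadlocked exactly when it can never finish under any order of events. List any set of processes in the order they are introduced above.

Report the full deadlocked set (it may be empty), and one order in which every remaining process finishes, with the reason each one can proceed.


No process is deadlocked.
Key observation: the wait graph is acyclic; completion cascades from the unblocked processes through everyone else.
A valid finishing order for the others: foxtrot, charlie, alpha, delta, bravo, golf.
Step-by-step check:
  foxtrot waits on nothing -> runs at once and releases L19
  charlie waits on nothing -> runs at once and releases L15
  alpha: everything it awaited (L19) is free; runs, freeing L18
  delta waits on nothing -> runs at once and releases L9 and L2
  bravo: everything it awaited (L15 and L19) is free; runs, freeing L11 and L5
  golf: everything it awaited (L18 and L19) is free; runs, freeing L13 and L12


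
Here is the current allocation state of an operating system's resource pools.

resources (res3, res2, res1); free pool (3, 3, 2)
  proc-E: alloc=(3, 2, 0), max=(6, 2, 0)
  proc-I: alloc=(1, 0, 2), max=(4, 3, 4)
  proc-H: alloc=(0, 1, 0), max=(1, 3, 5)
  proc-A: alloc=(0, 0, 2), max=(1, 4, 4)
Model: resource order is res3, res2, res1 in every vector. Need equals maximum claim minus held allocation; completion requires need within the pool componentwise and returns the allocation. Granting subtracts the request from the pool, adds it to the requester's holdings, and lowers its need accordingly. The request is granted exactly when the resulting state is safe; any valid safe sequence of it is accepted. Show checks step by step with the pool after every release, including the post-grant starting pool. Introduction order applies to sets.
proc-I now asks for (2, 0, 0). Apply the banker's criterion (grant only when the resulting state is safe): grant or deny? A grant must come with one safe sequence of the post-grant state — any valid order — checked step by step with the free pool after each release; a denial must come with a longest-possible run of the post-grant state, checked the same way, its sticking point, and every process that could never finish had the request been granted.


GRANT. The post-grant state is safe; one safe sequence: proc-I, proc-E, proc-A, proc-H.
Key observation: (1, 3, 2) free after granting still covers proc-I first, and each release covers the next.
Verifying the post-grant state step by step:
  pool = (1, 3, 2)
  proc-I needs (1, 3, 2) <= (1, 3, 2) -> finishes; pool += (3, 0, 2) = (4, 3, 4)
  proc-E needs (3, 0, 0) <= (4, 3, 4) -> finishes; pool += (3, 2, 0) = (7, 5, 4)
  proc-A needs (1, 4, 2) <= (7, 5, 4) -> finishes; pool += (0, 0, 2) = (7, 5, 6)
  proc-H needs (1, 2, 5) <= (7, 5, 6) -> finishes; pool += (0, 1, 0) = (7, 6, 6)


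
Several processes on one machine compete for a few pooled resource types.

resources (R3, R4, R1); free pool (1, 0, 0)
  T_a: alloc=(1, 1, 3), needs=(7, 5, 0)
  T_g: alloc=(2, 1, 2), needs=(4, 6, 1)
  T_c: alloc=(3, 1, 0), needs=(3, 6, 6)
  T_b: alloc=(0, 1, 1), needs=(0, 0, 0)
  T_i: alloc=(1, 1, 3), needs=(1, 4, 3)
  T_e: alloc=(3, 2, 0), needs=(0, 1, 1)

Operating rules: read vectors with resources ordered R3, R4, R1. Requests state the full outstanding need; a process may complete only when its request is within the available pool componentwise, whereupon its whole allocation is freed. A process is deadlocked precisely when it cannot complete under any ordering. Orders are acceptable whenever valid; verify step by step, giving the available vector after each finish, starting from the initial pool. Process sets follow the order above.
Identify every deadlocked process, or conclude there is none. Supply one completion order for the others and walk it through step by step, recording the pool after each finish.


Deadlocked: T_a, T_g, T_c and T_i.
Key observation: after T_b, T_e complete, (4, 3, 1) is the best the pool ever gets, yet each leftover process wants more R4.
The rest can finish in the order T_b, T_e. Check, step by step:
  pool = (1, 0, 0)
  T_b: need (0, 0, 0) fits (1, 0, 0); releases (0, 1, 1), pool now (1, 1, 1)
  T_e: need (0, 1, 1) fits (1, 1, 1); releases (3, 2, 0), pool now (4, 3, 1)
The stuck group stays short no matter what:
  T_a still needs (7, 5, 0) but only (4, 3, 1) is free — short on R3 and R4
  T_g still needs (4, 6, 1) but only (4, 3, 1) is free — short on R4
  T_c still needs (3, 6, 6) but only (4, 3, 1) is free — short on R4 and R1
  T_i still needs (1, 4, 3) but only (4, 3, 1) is free — short on R4 and R1
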